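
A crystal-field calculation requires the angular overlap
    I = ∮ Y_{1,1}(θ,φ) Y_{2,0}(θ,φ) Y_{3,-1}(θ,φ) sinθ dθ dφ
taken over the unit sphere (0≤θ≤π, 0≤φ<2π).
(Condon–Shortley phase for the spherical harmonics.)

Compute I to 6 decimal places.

Rules hold: Σm=0, L=6 even, 1≤3≤3.
N = 3·5·7 = 105
Δ = 0!·2!·4!/7! = 1/105
Racah Σ t=0..0: t=0:+1/4 = 1/4
⇒ 3j(1 2 3; 0 0 0)² = 3/35, sgn -1
Racah Σ t=0..0: t=0:+1/8 = 1/8
⇒ 3j(1 2 3; 1 0 -1)² = 2/35, sgn +1
4πI² = N·(3j₀)²·(3jₘ)² = 18/35
I = -1·√(0.514286/4π) = -0.20230066

-0.202301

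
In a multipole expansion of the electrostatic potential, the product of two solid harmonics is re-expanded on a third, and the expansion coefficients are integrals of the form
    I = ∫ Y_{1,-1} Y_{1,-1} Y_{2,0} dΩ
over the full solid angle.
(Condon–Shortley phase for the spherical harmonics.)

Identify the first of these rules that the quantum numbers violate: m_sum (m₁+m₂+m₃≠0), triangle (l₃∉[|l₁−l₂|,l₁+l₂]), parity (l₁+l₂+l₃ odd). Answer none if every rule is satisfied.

m₁+m₂+m₃ = -1 − 1 + 0 = -2  ✗
triangle: |1−1|=0 ≤ l₃=2 ≤ 1+1=2
parity: l₁+l₂+l₃ = 4 is even

m_sum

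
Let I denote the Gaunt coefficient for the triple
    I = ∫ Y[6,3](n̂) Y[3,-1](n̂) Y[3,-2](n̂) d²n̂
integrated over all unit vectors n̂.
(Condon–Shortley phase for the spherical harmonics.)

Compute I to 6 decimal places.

Checks pass: Σm=0; 12 even; l₃=3∈[3,9].
(2·6+1)(2·3+1)(2·3+1) = 637
Δ: 6! 6! 0! / 13! → 1/12012
sum: t=3:−1/1296 = -1/1296
3j²(6 3 3; 0 0 0) = Δ·Π!·Σ² = 100/3003  (sign +1)
sum: t=2:+1/5760 = 1/5760
3j²(6 3 3; 3 -1 -2) = Δ·Π!·Σ² = 9/286  (sign -1)
combine: 4πI² = 637·100/3003·9/286 = 1050/1573
take √, sign -1: I = -0.23047581

-0.230476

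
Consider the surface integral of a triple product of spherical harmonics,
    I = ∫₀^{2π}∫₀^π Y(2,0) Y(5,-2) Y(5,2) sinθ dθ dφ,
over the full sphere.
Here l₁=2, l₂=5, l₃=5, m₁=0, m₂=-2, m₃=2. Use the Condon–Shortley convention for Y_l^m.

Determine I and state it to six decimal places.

Rules hold: Σm=0, L=12 even, 3≤5≤7.
N = 5·11·11 = 605
Δ = 2!·2!·8!/13! = 1/38610
Racah Σ t=0..2: t=0:+1/2880 t=1:−1/576 t=2:+1/2880 = -1/960
⇒ 3j(2 5 5; 0 0 0)² = 10/429, sgn +1
Racah Σ t=0..2: t=0:+1/2880 t=1:−1/1440 t=2:+1/20160 = -1/3360
⇒ 3j(2 5 5; 0 -2 2)² = 6/715, sgn +1
4πI² = N·(3j₀)²·(3jₘ)² = 20/169
I = +1·√(0.118343/4π) = 0.09704356

0.097044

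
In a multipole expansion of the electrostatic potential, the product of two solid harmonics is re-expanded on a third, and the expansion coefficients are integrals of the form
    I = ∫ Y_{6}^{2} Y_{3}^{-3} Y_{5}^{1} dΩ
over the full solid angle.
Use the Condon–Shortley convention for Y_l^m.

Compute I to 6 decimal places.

Rules hold: Σm=0, L=14 even, 3≤5≤9.
N = 13·7·11 = 1001
Δ = 4!·8!·2!/15! = 1/675675
Racah Σ t=1..3: t=1:−1/8640 t=2:+1/2304 t=3:−1/8640 = 7/34560
⇒ 3j(6 3 5; 0 0 0)² = 7/429, sgn -1
Racah Σ t=0..0: t=0:+1/27648 = 1/27648
⇒ 3j(6 3 5; 2 -3 1)² = 10/429, sgn +1
4πI² = N·(3j₀)²·(3jₘ)² = 490/1287
I = -1·√(0.38073/4π) = -0.17406195

-0.174062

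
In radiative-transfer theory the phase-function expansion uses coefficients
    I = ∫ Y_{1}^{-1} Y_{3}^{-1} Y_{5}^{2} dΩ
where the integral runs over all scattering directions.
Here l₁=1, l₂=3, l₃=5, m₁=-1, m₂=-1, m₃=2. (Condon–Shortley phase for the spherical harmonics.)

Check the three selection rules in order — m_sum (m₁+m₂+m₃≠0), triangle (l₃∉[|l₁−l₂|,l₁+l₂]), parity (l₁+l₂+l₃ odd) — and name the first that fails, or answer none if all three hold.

m₁+m₂+m₃ = -1 − 1 + 2 = 0  ✓
triangle: |1−3|=2 ≤ l₃=5 ≤ 1+3=4  ✗
parity: l₁+l₂+l₃ = 9 is odd

triangle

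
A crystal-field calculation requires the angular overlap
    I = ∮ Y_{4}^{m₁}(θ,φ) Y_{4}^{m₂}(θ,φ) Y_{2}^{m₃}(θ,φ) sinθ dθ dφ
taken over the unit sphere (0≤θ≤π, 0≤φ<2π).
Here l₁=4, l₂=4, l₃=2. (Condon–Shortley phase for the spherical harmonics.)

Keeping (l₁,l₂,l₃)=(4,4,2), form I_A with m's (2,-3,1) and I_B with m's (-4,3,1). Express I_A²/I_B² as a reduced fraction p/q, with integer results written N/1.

l's match ⇒ only the (l;m) 3-j factors differ between A and B.
A: triangle coeff Δ(4,4,2) = 1/13860; Σ_t [0,1]: t=0:+1/1440 t=1:−1/240 = -1/288; (3j)²=5/132 [(4 4 2; 2 -3 1)], sign=+1
B: triangle coeff Δ(4,4,2) = 1/13860; Σ_t [6,6]: t=6:+1/1440 = 1/1440; (3j)²=7/165 [(4 4 2; -4 3 1)], sign=-1
I_A²/I_B² = (5/132)/(7/165) = 25/28

25/28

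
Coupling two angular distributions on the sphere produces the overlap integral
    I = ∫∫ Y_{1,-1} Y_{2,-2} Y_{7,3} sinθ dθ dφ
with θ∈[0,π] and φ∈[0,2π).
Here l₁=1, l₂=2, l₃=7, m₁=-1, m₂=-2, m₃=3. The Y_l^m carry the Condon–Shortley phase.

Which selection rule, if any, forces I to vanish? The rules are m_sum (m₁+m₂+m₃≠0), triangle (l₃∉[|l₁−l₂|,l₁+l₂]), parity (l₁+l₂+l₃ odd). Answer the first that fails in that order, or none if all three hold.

triangle

azimuthal sum: -1 − 2 + 3 = 0  ✓
1 ≤ 7 ≤ 3 (triangle on l)  ✗
L = 1 + 2 + 7 = 10 (even)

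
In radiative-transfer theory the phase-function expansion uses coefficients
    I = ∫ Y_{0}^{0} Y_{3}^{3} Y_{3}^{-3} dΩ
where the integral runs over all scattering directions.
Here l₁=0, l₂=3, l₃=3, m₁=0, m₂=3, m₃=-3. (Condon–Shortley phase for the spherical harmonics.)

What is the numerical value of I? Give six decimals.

-0.282095

Rules hold: Σm=0, L=6 even, 3≤3≤3.
N = 1·7·7 = 49
Δ = 0!·0!·6!/7! = 1/7
Racah Σ t=0..0: t=0:+1/36 = 1/36
⇒ 3j(0 3 3; 0 0 0)² = 1/7, sgn -1
Racah Σ t=0..0: t=0:+1/720 = 1/720
⇒ 3j(0 3 3; 0 3 -3)² = 1/7, sgn +1
4πI² = N·(3j₀)²·(3jₘ)² = 1/1
I = -1·√(1/4π) = -0.28209479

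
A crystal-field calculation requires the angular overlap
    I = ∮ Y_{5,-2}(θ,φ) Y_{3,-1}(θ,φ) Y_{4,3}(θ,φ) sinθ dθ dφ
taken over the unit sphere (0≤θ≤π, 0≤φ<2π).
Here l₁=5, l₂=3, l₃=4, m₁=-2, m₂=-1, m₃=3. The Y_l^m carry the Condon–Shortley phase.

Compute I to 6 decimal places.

-0.171363

Checks pass: Σm=0; 12 even; l₃=4∈[2,8].
(2·5+1)(2·3+1)(2·4+1) = 693
Δ: 4! 6! 2! / 13! → 1/180180
sum: t=1:−1/576 t=2:+1/144 t=3:−1/576 = 1/288
3j²(5 3 4; 0 0 0) = Δ·Π!·Σ² = 20/1001  (sign +1)
sum: t=1:−1/4320 t=2:+1/960 = 7/8640
3j²(5 3 4; -2 -1 3) = Δ·Π!·Σ² = 343/12870  (sign -1)
combine: 4πI² = 693·20/1001·343/12870 = 686/1859
take √, sign -1: I = -0.17136315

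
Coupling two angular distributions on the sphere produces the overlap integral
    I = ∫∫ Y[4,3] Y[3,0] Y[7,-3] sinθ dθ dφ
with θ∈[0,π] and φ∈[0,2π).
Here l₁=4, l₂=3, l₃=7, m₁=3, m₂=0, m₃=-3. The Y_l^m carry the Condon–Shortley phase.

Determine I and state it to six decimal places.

-0.147623

m-sum 0 ✓  L=14 even ✓  1≤7≤7 ✓
Π(2lᵢ+1) = 9×7×15 = 945
triangle coeff Δ(4,3,7) = 1/45045
Σ_t [0,0]: t=0:+1/20736 = 1/20736
(3j)²=35/1287 [(4 3 7; 0 0 0)], sign=-1
Σ_t [0,0]: t=0:+1/181440 = 1/181440
(3j)²=32/3003 [(4 3 7; 3 0 -3)], sign=+1
⇒ 4πI² = 5600/20449
I = (-1)√(5600/20449/(4π)) = -0.14762267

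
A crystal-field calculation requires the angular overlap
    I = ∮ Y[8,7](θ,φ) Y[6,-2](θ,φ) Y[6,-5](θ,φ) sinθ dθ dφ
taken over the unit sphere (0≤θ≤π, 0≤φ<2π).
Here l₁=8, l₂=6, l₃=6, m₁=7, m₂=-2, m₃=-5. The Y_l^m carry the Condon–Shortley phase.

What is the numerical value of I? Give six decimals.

Checks pass: Σm=0; 20 even; l₃=6∈[2,14].
(2·8+1)(2·6+1)(2·6+1) = 2873
Δ: 8! 8! 4! / 21! → 1/1309458150
sum: t=2:+1/49766400 t=3:−1/3110400 t=4:+1/1327104 t=5:−1/3110400 t=6:+1/49766400 = 1/6635520
3j²(8 6 6; 0 0 0) = Δ·Π!·Σ² = 350/46189  (sign +1)
sum: t=0:+1/4877107200 t=1:−1/1219276800 = -1/1625702400
3j²(8 6 6; 7 -2 -5) = Δ·Π!·Σ² = 33/2261  (sign +1)
combine: 4πI² = 2873·350/46189·33/2261 = 1950/6137
take √, sign +1: I = 0.15901362

0.159014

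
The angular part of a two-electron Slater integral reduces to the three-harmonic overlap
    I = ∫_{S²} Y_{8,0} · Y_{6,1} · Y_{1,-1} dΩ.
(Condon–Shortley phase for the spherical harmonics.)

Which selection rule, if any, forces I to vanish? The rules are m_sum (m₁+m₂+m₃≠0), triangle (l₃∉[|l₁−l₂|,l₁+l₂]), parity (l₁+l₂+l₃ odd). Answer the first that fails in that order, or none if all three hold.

azimuthal sum: 0 + 1 − 1 = 0  ✓
2 ≤ 1 ≤ 14 (triangle on l)  ✗
L = 8 + 6 + 1 = 15 (odd)

triangle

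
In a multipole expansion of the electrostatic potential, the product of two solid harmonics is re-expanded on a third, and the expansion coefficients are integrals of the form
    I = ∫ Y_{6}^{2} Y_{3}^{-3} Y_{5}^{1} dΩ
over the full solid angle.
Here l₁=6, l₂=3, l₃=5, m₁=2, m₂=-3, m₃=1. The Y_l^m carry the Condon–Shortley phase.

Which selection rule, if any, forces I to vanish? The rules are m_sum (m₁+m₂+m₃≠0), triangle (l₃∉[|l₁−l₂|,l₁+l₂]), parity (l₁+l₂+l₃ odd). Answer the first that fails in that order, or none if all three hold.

Σmᵢ = 0  ✓
l₃∈[|l₁−l₂|,l₁+l₂]=[3,9], have l₃=5  ✓
Σlᵢ = 14 ⇒ even  ✓

none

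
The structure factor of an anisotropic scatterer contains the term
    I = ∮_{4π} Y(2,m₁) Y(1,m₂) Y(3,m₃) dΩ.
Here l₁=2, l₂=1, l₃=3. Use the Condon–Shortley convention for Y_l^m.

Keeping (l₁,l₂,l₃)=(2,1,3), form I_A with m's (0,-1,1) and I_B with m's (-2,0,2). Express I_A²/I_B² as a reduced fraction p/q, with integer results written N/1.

Same 2,1,3: normalisation and zero-m 3j drop out of the ratio.
A: Δ: 0! 4! 2! / 7! → 1/105; sum: t=0:+1/8 = 1/8; 3j²(2 1 3; 0 -1 1) = Δ·Π!·Σ² = 2/35  (sign +1)
B: Δ: 0! 4! 2! / 7! → 1/105; sum: t=0:+1/24 = 1/24; 3j²(2 1 3; -2 0 2) = Δ·Π!·Σ² = 1/21  (sign -1)
I_A²/I_B² = (2/35)/(1/21) = 6/5

6/5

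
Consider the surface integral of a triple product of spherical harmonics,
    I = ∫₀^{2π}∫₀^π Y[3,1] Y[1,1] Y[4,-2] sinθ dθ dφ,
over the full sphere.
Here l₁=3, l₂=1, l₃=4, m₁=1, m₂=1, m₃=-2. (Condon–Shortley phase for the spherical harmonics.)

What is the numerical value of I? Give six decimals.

0.238414

m-sum 0 ✓  L=8 even ✓  2≤4≤4 ✓
Π(2lᵢ+1) = 7×3×9 = 189
triangle coeff Δ(3,1,4) = 1/252
Σ_t [0,0]: t=0:+1/36 = 1/36
(3j)²=4/63 [(3 1 4; 0 0 0)], sign=+1
Σ_t [0,0]: t=0:+1/96 = 1/96
(3j)²=5/84 [(3 1 4; 1 1 -2)], sign=+1
⇒ 4πI² = 5/7
I = (+1)√(5/7/(4π)) = 0.23841361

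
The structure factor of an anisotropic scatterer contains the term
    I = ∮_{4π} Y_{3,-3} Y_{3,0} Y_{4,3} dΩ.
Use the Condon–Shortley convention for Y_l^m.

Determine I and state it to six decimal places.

0.203551

Rules hold: Σm=0, L=10 even, 0≤4≤6.
N = 7·7·9 = 441
Δ = 2!·4!·4!/11! = 1/34650
Racah Σ t=0..2: t=0:+1/72 t=1:−1/16 t=2:+1/72 = -5/144
⇒ 3j(3 3 4; 0 0 0)² = 2/77, sgn -1
Racah Σ t=2..2: t=2:+1/288 = 1/288
⇒ 3j(3 3 4; -3 0 3)² = 1/22, sgn -1
4πI² = N·(3j₀)²·(3jₘ)² = 63/121
I = +1·√(0.520661/4π) = 0.20355073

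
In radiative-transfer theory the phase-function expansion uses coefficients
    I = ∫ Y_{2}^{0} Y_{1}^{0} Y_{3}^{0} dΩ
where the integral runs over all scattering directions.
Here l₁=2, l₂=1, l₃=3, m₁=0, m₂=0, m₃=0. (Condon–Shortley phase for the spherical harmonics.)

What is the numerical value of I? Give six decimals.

Rules hold: Σm=0, L=6 even, 1≤3≤3.
N = 5·3·7 = 105
Δ = 0!·4!·2!/7! = 1/105
Racah Σ t=0..0: t=0:+1/4 = 1/4
⇒ 3j(2 1 3; 0 0 0)² = 3/35, sgn -1
(m-triple is (0,0,0) — same symbol as above.)
4πI² = N·(3j₀)²·(3jₘ)² = 27/35
I = +1·√(0.771429/4π) = 0.24776670

0.247767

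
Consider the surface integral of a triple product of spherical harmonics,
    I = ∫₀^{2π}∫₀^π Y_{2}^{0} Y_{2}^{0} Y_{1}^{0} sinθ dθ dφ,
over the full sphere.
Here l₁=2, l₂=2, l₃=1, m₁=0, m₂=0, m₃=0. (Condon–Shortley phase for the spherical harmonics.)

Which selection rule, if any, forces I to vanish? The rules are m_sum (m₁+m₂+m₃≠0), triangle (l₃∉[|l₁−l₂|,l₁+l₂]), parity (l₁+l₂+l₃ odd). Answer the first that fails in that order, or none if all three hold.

m₁+m₂+m₃ = 0 + 0 + 0 = 0  ✓
triangle: |2−2|=0 ≤ l₃=1 ≤ 2+2=4  ✓
parity: l₁+l₂+l₃ = 5 is odd  ✗

parity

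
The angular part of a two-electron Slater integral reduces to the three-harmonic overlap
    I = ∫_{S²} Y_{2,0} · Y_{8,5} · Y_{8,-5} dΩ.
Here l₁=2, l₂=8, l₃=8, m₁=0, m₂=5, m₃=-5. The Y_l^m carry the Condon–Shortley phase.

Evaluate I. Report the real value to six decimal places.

0.006640

Checks pass: Σm=0; 18 even; l₃=8∈[6,10].
(2·2+1)(2·8+1)(2·8+1) = 1445
Δ: 2! 2! 14! / 19! → 1/348840
sum: t=0:+1/116121600 t=1:−1/25401600 t=2:+1/116121600 = -1/45158400
3j²(2 8 8; 0 0 0) = Δ·Π!·Σ² = 24/1615  (sign -1)
sum: t=0:+1/24908083200 t=1:−1/958003200 t=2:+1/958003200 = 1/24908083200
3j²(2 8 8; 0 5 -5) = Δ·Π!·Σ² = 1/38760  (sign -1)
combine: 4πI² = 1445·24/1615·1/38760 = 1/1805
take √, sign +1: I = 0.00663982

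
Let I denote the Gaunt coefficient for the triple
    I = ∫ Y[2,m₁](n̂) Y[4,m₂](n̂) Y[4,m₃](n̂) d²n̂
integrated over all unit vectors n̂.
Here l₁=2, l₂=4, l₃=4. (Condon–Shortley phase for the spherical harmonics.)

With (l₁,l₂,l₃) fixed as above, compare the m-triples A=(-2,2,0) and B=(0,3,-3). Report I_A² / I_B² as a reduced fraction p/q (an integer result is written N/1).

Shared (l₁,l₂,l₃)=(2,4,4): N and (l;000)² cancel in I_A²/I_B².
A: Δ = 2!·2!·6!/11! = 1/13860; Racah Σ t=2..2: t=2:+1/192 = 1/192; ⇒ 3j(2 4 4; -2 2 0)² = 3/77, sgn +1
B: Δ = 2!·2!·6!/11! = 1/13860; Racah Σ t=1..2: t=1:−1/720 t=2:+1/480 = 1/1440; ⇒ 3j(2 4 4; 0 3 -3)² = 7/1980, sgn -1
I_A²/I_B² = (3/77)/(7/1980) = 540/49

540/49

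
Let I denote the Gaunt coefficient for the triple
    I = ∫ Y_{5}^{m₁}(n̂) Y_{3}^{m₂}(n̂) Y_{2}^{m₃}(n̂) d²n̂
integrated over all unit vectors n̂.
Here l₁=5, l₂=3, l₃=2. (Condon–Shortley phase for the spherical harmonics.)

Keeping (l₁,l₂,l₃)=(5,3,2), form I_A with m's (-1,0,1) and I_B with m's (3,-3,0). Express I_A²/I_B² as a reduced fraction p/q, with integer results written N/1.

Same 5,3,2: normalisation and zero-m 3j drop out of the ratio.
A: Δ: 6! 4! 0! / 11! → 1/2310; sum: t=3:−1/216 = -1/216; 3j²(5 3 2; -1 0 1) = Δ·Π!·Σ² = 8/231  (sign +1)
B: Δ: 6! 4! 0! / 11! → 1/2310; sum: t=0:+1/2880 = 1/2880; 3j²(5 3 2; 3 -3 0) = Δ·Π!·Σ² = 2/165  (sign +1)
I_A²/I_B² = (8/231)/(2/165) = 20/7

20/7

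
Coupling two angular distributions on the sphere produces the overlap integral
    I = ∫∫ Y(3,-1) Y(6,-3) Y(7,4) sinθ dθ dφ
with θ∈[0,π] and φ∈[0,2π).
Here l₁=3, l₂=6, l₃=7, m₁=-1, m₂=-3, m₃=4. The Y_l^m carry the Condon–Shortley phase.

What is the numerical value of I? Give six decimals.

m-sum 0 ✓  L=16 even ✓  3≤7≤9 ✓
Π(2lᵢ+1) = 7×13×15 = 1365
triangle coeff Δ(3,6,7) = 1/2042040
Σ_t [0,2]: t=0:+1/207360 t=1:−1/57600 t=2:+1/207360 = -1/129600
(3j)²=168/12155 [(3 6 7; 0 0 0)], sign=+1
Σ_t [0,2]: t=0:+1/1451520 t=1:−1/483840 t=2:+1/2903040 = -1/967680
(3j)²=81/6188 [(3 6 7; -1 -3 4)], sign=+1
⇒ 4πI² = 10206/41327
I = (+1)√(10206/41327/(4π)) = 0.14018641

0.140186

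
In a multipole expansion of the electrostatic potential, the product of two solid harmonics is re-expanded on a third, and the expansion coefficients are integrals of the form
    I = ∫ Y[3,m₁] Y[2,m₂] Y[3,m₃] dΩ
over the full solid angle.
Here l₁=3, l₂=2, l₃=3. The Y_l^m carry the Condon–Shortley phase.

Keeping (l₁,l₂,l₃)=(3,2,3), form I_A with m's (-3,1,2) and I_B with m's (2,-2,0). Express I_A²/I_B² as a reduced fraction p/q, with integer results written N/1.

Shared (l₁,l₂,l₃)=(3,2,3): N and (l;000)² cancel in I_A²/I_B².
A: Δ = 2!·4!·2!/9! = 1/3780; Racah Σ t=2..2: t=2:+1/48 = 1/48; ⇒ 3j(3 2 3; -3 1 2)² = 5/84, sgn -1
B: Δ = 2!·4!·2!/9! = 1/3780; Racah Σ t=0..0: t=0:+1/24 = 1/24; ⇒ 3j(3 2 3; 2 -2 0)² = 1/21, sgn -1
I_A²/I_B² = (5/84)/(1/21) = 5/4

5/4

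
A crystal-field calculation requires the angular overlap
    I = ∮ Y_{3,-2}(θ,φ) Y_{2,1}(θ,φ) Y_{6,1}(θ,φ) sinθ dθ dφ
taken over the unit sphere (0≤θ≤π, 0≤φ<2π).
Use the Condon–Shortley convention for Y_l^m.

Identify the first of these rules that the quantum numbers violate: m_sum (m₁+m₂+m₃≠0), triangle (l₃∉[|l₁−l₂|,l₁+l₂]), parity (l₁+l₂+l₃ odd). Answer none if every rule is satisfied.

m₁+m₂+m₃ = -2 + 1 + 1 = 0  ✓
triangle: |3−2|=1 ≤ l₃=6 ≤ 3+2=5  ✗
parity: l₁+l₂+l₃ = 11 is odd

triangle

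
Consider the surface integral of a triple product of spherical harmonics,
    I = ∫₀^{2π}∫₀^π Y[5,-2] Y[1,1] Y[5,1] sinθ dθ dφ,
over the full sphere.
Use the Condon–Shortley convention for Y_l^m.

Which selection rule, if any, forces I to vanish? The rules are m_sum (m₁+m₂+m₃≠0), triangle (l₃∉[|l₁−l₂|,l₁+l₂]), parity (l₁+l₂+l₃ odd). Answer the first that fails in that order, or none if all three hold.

m₁+m₂+m₃ = -2 + 1 + 1 = 0  ✓
triangle: |5−1|=4 ≤ l₃=5 ≤ 5+1=6  ✓
parity: l₁+l₂+l₃ = 11 is odd  ✗

parity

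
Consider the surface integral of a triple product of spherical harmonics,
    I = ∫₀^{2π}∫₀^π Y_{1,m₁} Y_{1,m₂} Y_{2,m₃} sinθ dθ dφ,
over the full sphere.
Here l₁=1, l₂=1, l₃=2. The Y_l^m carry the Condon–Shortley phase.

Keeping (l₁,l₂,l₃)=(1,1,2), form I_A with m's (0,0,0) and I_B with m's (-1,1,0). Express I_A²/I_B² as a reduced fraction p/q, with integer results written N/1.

Shared (l₁,l₂,l₃)=(1,1,2): N and (l;000)² cancel in I_A²/I_B².
A: Δ = 0!·2!·2!/5! = 1/30; Racah Σ t=0..0: t=0:+1/1 = 1/1; ⇒ 3j(1 1 2; 0 0 0)² = 2/15, sgn +1
B: Δ = 0!·2!·2!/5! = 1/30; Racah Σ t=0..0: t=0:+1/4 = 1/4; ⇒ 3j(1 1 2; -1 1 0)² = 1/30, sgn +1
I_A²/I_B² = (2/15)/(1/30) = 4/1

4/1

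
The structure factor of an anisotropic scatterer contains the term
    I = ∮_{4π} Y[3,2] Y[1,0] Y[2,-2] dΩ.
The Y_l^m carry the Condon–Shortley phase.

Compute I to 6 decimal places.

0.184674

Rules hold: Σm=0, L=6 even, 2≤2≤4.
N = 7·3·5 = 105
Δ = 2!·4!·0!/7! = 1/105
Racah Σ t=1..1: t=1:−1/4 = -1/4
⇒ 3j(3 1 2; 0 0 0)² = 3/35, sgn -1
Racah Σ t=1..1: t=1:−1/24 = -1/24
⇒ 3j(3 1 2; 2 0 -2)² = 1/21, sgn -1
4πI² = N·(3j₀)²·(3jₘ)² = 3/7
I = +1·√(0.428571/4π) = 0.18467439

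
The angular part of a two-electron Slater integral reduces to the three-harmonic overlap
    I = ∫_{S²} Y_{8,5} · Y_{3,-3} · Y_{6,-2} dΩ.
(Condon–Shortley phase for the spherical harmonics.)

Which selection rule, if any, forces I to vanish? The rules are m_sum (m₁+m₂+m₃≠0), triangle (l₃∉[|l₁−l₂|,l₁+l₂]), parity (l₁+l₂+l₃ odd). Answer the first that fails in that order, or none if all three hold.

parity

azimuthal sum: 5 − 3 − 2 = 0  ✓
5 ≤ 6 ≤ 11 (triangle on l)  ✓
L = 8 + 3 + 6 = 17 (odd)  ✗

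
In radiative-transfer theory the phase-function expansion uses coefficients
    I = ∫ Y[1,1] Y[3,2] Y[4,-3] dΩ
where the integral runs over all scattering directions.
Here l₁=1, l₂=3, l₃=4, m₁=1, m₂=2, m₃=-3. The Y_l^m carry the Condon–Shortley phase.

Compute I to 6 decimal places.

m-sum 0 ✓  L=8 even ✓  2≤4≤4 ✓
Π(2lᵢ+1) = 3×7×9 = 189
triangle coeff Δ(1,3,4) = 1/252
Σ_t [0,0]: t=0:+1/36 = 1/36
(3j)²=4/63 [(1 3 4; 0 0 0)], sign=+1
Σ_t [0,0]: t=0:+1/240 = 1/240
(3j)²=1/12 [(1 3 4; 1 2 -3)], sign=-1
⇒ 4πI² = 1/1
I = (-1)√(1/1/(4π)) = -0.28209479

-0.282095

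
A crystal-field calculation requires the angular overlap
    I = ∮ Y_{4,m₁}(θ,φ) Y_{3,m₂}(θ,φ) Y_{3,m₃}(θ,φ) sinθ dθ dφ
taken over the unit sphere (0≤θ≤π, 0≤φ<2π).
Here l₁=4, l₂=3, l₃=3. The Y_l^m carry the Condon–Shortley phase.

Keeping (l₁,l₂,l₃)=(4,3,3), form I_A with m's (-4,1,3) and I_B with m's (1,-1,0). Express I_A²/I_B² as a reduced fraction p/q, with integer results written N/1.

14/5

Same 4,3,3: normalisation and zero-m 3j drop out of the ratio.
A: Δ: 4! 4! 2! / 11! → 1/34650; sum: t=4:+1/1152 = 1/1152; 3j²(4 3 3; -4 1 3) = Δ·Π!·Σ² = 1/33  (sign +1)
B: Δ: 4! 4! 2! / 11! → 1/34650; sum: t=0:+1/288 t=1:−1/24 t=2:+1/48 = -5/288; 3j²(4 3 3; 1 -1 0) = Δ·Π!·Σ² = 5/462  (sign +1)
I_A²/I_B² = (1/33)/(5/462) = 14/5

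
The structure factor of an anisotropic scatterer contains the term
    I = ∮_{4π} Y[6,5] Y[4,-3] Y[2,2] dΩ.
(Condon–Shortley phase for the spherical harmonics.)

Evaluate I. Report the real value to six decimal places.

0.000000

5 − 3 + 2 = 4 ≠ 0: azimuthal integral kills it; I = 0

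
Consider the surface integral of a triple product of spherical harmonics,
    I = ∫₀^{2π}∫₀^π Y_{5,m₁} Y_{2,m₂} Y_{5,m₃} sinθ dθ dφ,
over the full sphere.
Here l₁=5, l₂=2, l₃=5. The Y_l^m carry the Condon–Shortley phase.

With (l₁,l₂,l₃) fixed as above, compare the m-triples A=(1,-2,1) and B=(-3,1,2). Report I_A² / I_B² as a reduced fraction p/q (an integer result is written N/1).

l's match ⇒ only the (l;m) 3-j factors differ between A and B.
A: triangle coeff Δ(5,2,5) = 1/38610; Σ_t [0,0]: t=0:+1/2304 = 1/2304; (3j)²=5/143 [(5 2 5; 1 -2 1)], sign=+1
B: triangle coeff Δ(5,2,5) = 1/38610; Σ_t [1,2]: t=1:−1/10080 t=2:+1/2880 = 1/4032; (3j)²=10/429 [(5 2 5; -3 1 2)], sign=-1
I_A²/I_B² = (5/143)/(10/429) = 3/2

3/2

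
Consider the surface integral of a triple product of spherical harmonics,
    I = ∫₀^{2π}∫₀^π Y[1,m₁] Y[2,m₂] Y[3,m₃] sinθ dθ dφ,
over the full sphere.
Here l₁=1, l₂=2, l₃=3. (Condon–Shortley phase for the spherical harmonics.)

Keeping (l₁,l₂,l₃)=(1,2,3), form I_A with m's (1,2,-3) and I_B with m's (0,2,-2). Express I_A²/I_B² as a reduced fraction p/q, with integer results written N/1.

Shared (l₁,l₂,l₃)=(1,2,3): N and (l;000)² cancel in I_A²/I_B².
A: Δ = 0!·2!·4!/7! = 1/105; Racah Σ t=0..0: t=0:+1/48 = 1/48; ⇒ 3j(1 2 3; 1 2 -3)² = 1/7, sgn +1
B: Δ = 0!·2!·4!/7! = 1/105; Racah Σ t=0..0: t=0:+1/24 = 1/24; ⇒ 3j(1 2 3; 0 2 -2)² = 1/21, sgn -1
I_A²/I_B² = (1/7)/(1/21) = 3/1

3/1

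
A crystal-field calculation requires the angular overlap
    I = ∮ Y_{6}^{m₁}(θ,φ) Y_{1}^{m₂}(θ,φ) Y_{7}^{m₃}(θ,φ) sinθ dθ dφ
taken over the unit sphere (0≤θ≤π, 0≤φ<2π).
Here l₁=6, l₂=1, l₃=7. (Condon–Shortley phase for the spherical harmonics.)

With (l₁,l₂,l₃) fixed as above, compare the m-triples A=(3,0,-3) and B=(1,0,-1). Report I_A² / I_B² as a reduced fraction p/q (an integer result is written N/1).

5/6

l's match ⇒ only the (l;m) 3-j factors differ between A and B.
A: triangle coeff Δ(6,1,7) = 1/1365; Σ_t [0,0]: t=0:+1/2177280 = 1/2177280; (3j)²=8/273 [(6 1 7; 3 0 -3)], sign=+1
B: triangle coeff Δ(6,1,7) = 1/1365; Σ_t [0,0]: t=0:+1/604800 = 1/604800; (3j)²=16/455 [(6 1 7; 1 0 -1)], sign=+1
I_A²/I_B² = (8/273)/(16/455) = 5/6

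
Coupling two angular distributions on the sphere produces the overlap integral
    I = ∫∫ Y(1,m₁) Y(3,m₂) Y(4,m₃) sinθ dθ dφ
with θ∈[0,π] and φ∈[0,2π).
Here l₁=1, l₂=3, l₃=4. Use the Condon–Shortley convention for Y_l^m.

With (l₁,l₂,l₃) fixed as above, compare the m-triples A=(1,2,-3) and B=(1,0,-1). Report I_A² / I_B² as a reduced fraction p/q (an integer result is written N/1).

l's match ⇒ only the (l;m) 3-j factors differ between A and B.
A: triangle coeff Δ(1,3,4) = 1/252; Σ_t [0,0]: t=0:+1/240 = 1/240; (3j)²=1/12 [(1 3 4; 1 2 -3)], sign=-1
B: triangle coeff Δ(1,3,4) = 1/252; Σ_t [0,0]: t=0:+1/72 = 1/72; (3j)²=5/126 [(1 3 4; 1 0 -1)], sign=-1
I_A²/I_B² = (1/12)/(5/126) = 21/10

21/10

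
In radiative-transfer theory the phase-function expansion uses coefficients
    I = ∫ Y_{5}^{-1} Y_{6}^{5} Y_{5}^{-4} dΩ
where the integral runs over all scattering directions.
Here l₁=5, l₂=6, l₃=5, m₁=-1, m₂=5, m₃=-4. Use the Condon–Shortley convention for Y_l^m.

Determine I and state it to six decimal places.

m-sum 0 ✓  L=16 even ✓  1≤5≤11 ✓
Π(2lᵢ+1) = 11×13×11 = 1573
triangle coeff Δ(5,6,5) = 1/28588560
Σ_t [1,5]: t=1:−1/345600 t=2:+1/13824 t=3:−1/5184 t=4:+1/13824 t=5:−1/345600 = -7/129600
(3j)²=80/7293 [(5 6 5; 0 0 0)], sign=+1
Σ_t [5,6]: t=5:−1/518400 t=6:+1/2073600 = -1/691200
(3j)²=81/4420 [(5 6 5; -1 5 -4)], sign=+1
⇒ 4πI² = 1188/3757
I = (+1)√(1188/3757/(4π)) = 0.15862904

0.158629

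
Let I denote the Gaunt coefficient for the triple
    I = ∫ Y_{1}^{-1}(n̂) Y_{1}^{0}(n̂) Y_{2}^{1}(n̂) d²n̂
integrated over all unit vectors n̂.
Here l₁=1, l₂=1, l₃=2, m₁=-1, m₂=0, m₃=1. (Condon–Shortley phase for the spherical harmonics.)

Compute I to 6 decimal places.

-0.218510

Checks pass: Σm=0; 4 even; l₃=2∈[0,2].
(2·1+1)(2·1+1)(2·2+1) = 45
Δ: 0! 2! 2! / 5! → 1/30
sum: t=0:+1/1 = 1/1
3j²(1 1 2; 0 0 0) = Δ·Π!·Σ² = 2/15  (sign +1)
sum: t=0:+1/2 = 1/2
3j²(1 1 2; -1 0 1) = Δ·Π!·Σ² = 1/10  (sign -1)
combine: 4πI² = 45·2/15·1/10 = 3/5
take √, sign -1: I = -0.21850969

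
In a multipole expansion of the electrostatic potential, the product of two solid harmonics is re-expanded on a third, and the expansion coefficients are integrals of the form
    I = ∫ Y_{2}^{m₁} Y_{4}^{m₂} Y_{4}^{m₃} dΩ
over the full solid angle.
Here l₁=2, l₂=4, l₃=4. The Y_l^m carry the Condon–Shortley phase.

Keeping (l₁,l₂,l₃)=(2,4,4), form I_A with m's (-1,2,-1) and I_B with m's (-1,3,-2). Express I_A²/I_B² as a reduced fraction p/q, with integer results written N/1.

Shared (l₁,l₂,l₃)=(2,4,4): N and (l;000)² cancel in I_A²/I_B².
A: Δ = 2!·2!·6!/11! = 1/13860; Racah Σ t=1..2: t=1:−1/240 t=2:+1/96 = 1/160; ⇒ 3j(2 4 4; -1 2 -1)² = 27/1540, sgn -1
B: Δ = 2!·2!·6!/11! = 1/13860; Racah Σ t=1..2: t=1:−1/1440 t=2:+1/240 = 1/288; ⇒ 3j(2 4 4; -1 3 -2)² = 5/132, sgn +1
I_A²/I_B² = (27/1540)/(5/132) = 81/175

81/175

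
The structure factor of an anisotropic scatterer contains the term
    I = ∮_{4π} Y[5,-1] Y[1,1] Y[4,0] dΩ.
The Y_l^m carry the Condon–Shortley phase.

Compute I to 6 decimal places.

Checks pass: Σm=0; 10 even; l₃=4∈[4,6].
(2·5+1)(2·1+1)(2·4+1) = 297
Δ: 2! 8! 0! / 11! → 1/495
sum: t=1:−1/576 = -1/576
3j²(5 1 4; 0 0 0) = Δ·Π!·Σ² = 5/99  (sign -1)
sum: t=2:+1/1152 = 1/1152
3j²(5 1 4; -1 1 0) = Δ·Π!·Σ² = 1/33  (sign +1)
combine: 4πI² = 297·5/99·1/33 = 5/11
take √, sign -1: I = -0.19018827

-0.190188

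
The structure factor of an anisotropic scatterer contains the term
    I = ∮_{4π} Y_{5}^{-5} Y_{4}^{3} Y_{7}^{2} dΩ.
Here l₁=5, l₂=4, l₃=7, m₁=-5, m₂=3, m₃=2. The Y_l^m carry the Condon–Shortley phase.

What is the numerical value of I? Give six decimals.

-0.045821

m-sum 0 ✓  L=16 even ✓  1≤7≤9 ✓
Π(2lᵢ+1) = 11×9×15 = 1485
triangle coeff Δ(5,4,7) = 1/6126120
Σ_t [0,2]: t=0:+1/69120 t=1:−1/20736 t=2:+1/69120 = -1/51840
(3j)²=280/21879 [(5 4 7; 0 0 0)], sign=+1
Σ_t [2,2]: t=2:+1/9676800 = 1/9676800
(3j)²=27/19448 [(5 4 7; -5 3 2)], sign=-1
⇒ 4πI² = 14175/537251
I = (-1)√(14175/537251/(4π)) = -0.04582136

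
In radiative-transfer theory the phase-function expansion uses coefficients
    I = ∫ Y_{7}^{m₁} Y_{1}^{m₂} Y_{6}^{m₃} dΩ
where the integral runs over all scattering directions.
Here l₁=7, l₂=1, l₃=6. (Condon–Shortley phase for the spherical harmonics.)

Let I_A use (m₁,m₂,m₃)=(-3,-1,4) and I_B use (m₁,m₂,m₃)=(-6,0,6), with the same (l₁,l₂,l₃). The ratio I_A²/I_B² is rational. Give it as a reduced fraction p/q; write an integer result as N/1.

6/13

Shared (l₁,l₂,l₃)=(7,1,6): N and (l;000)² cancel in I_A²/I_B².
A: Δ = 2!·12!·0!/15! = 1/1365; Racah Σ t=0..0: t=0:+1/14515200 = 1/14515200; ⇒ 3j(7 1 6; -3 -1 4)² = 2/455, sgn +1
B: Δ = 2!·12!·0!/15! = 1/1365; Racah Σ t=1..1: t=1:−1/479001600 = -1/479001600; ⇒ 3j(7 1 6; -6 0 6)² = 1/105, sgn -1
I_A²/I_B² = (2/455)/(1/105) = 6/13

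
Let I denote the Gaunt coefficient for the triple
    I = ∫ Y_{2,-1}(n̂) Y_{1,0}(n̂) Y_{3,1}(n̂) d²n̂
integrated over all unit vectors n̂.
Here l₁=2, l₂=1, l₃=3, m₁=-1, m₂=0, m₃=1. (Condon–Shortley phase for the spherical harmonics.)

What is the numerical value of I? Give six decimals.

-0.233597

Checks pass: Σm=0; 6 even; l₃=3∈[1,3].
(2·2+1)(2·1+1)(2·3+1) = 105
Δ: 0! 4! 2! / 7! → 1/105
sum: t=0:+1/4 = 1/4
3j²(2 1 3; 0 0 0) = Δ·Π!·Σ² = 3/35  (sign -1)
sum: t=0:+1/6 = 1/6
3j²(2 1 3; -1 0 1) = Δ·Π!·Σ² = 8/105  (sign +1)
combine: 4πI² = 105·3/35·8/105 = 24/35
take √, sign -1: I = -0.23359668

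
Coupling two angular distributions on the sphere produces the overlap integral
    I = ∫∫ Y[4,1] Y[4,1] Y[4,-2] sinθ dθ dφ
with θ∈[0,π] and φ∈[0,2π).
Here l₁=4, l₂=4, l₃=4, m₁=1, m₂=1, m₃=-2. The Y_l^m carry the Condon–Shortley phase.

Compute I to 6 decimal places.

0.144370

m-sum 0 ✓  L=12 even ✓  0≤4≤8 ✓
Π(2lᵢ+1) = 9×9×9 = 729
triangle coeff Δ(4,4,4) = 1/450450
Σ_t [0,4]: t=0:+1/13824 t=1:−1/216 t=2:+1/64 t=3:−1/216 t=4:+1/13824 = 5/768
(3j)²=18/1001 [(4 4 4; 0 0 0)], sign=+1
Σ_t [1,3]: t=1:−1/576 t=2:+1/144 t=3:−1/576 = 1/288
(3j)²=20/1001 [(4 4 4; 1 1 -2)], sign=+1
⇒ 4πI² = 262440/1002001
I = (+1)√(262440/1002001/(4π)) = 0.14436968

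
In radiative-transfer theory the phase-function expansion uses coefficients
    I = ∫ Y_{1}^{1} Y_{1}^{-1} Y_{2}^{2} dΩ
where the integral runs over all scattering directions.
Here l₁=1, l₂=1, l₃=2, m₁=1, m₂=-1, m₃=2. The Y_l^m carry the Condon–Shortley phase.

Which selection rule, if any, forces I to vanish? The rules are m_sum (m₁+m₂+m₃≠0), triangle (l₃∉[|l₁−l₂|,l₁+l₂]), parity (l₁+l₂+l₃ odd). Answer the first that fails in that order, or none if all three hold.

m_sum

Σmᵢ = 2  ✗
l₃∈[|l₁−l₂|,l₁+l₂]=[0,2], have l₃=2
Σlᵢ = 4 ⇒ even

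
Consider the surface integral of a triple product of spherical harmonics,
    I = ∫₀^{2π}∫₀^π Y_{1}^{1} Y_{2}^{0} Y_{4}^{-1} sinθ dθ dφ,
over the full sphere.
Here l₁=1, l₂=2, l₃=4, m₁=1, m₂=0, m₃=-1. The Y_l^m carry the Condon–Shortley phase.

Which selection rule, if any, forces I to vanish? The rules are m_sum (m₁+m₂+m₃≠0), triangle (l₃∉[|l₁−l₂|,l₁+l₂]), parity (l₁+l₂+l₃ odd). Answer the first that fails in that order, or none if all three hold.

m₁+m₂+m₃ = 1 + 0 − 1 = 0  ✓
triangle: |1−2|=1 ≤ l₃=4 ≤ 1+2=3  ✗
parity: l₁+l₂+l₃ = 7 is odd

triangle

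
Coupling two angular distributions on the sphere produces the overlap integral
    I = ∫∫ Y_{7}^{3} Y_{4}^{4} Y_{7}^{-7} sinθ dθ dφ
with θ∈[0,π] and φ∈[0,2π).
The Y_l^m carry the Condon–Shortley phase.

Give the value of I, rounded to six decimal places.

-0.043650

Rules hold: Σm=0, L=18 even, 3≤7≤11.
N = 15·9·15 = 2025
Δ = 4!·10!·4!/19! = 1/58198140
Racah Σ t=0..4: t=0:+1/17418240 t=1:−1/622080 t=2:+1/230400 t=3:−1/622080 t=4:+1/17418240 = 1/806400
⇒ 3j(7 4 7; 0 0 0)² = 2268/230945, sgn -1
Racah Σ t=4..4: t=4:+1/2090188800 = 1/2090188800
⇒ 3j(7 4 7; 3 4 -7)² = 7/5814, sgn +1
4πI² = N·(3j₀)²·(3jₘ)² = 357210/14919047
I = -1·√(0.0239432/4π) = -0.04365021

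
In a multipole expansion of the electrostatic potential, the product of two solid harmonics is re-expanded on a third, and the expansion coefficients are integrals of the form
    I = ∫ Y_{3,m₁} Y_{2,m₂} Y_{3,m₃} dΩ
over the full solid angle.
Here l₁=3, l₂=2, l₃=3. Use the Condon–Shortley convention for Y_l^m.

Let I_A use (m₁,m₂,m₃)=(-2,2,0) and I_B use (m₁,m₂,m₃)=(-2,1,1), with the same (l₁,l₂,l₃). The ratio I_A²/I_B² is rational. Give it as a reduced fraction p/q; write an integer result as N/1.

4/3

l's match ⇒ only the (l;m) 3-j factors differ between A and B.
A: triangle coeff Δ(3,2,3) = 1/3780; Σ_t [2,2]: t=2:+1/24 = 1/24; (3j)²=1/21 [(3 2 3; -2 2 0)], sign=-1
B: triangle coeff Δ(3,2,3) = 1/3780; Σ_t [1,2]: t=1:−1/48 t=2:+1/12 = 1/16; (3j)²=1/28 [(3 2 3; -2 1 1)], sign=+1
I_A²/I_B² = (1/21)/(1/28) = 4/3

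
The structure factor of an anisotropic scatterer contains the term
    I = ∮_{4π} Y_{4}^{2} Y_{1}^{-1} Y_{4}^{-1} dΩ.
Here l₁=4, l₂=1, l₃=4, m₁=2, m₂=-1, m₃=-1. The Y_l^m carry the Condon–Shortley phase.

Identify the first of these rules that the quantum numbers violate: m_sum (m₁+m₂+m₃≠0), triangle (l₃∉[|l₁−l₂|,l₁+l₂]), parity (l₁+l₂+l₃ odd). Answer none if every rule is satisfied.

m₁+m₂+m₃ = 2 − 1 − 1 = 0  ✓
triangle: |4−1|=3 ≤ l₃=4 ≤ 4+1=5  ✓
parity: l₁+l₂+l₃ = 9 is odd  ✗

parity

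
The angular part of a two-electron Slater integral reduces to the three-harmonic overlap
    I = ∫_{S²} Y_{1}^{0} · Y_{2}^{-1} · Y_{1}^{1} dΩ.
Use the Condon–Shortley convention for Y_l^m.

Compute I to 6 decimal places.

-0.218510

m-sum 0 ✓  L=4 even ✓  1≤1≤3 ✓
Π(2lᵢ+1) = 3×5×3 = 45
triangle coeff Δ(1,2,1) = 1/30
Σ_t [1,1]: t=1:−1/1 = -1/1
(3j)²=2/15 [(1 2 1; 0 0 0)], sign=+1
Σ_t [1,1]: t=1:−1/2 = -1/2
(3j)²=1/10 [(1 2 1; 0 -1 1)], sign=-1
⇒ 4πI² = 3/5
I = (-1)√(3/5/(4π)) = -0.21850969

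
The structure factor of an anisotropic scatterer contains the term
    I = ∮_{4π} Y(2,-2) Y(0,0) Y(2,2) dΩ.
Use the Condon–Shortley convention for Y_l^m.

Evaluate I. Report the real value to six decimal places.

m-sum 0 ✓  L=4 even ✓  2≤2≤2 ✓
Π(2lᵢ+1) = 5×1×5 = 25
triangle coeff Δ(2,0,2) = 1/5
Σ_t [0,0]: t=0:+1/4 = 1/4
(3j)²=1/5 [(2 0 2; 0 0 0)], sign=+1
Σ_t [0,0]: t=0:+1/24 = 1/24
(3j)²=1/5 [(2 0 2; -2 0 2)], sign=+1
⇒ 4πI² = 1/1
I = (+1)√(1/1/(4π)) = 0.28209479

0.282095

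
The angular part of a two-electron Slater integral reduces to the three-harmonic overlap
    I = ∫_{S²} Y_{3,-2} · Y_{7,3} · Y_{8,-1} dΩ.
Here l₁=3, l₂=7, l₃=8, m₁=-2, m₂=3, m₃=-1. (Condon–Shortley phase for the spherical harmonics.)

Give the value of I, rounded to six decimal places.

0.166232

Checks pass: Σm=0; 18 even; l₃=8∈[4,10].
(2·3+1)(2·7+1)(2·8+1) = 1785
Δ: 2! 4! 12! / 19! → 1/5290740
sum: t=0:+1/7257600 t=1:−1/2073600 t=2:+1/7257600 = -1/4838400
3j²(3 7 8; 0 0 0) = Δ·Π!·Σ² = 252/20995  (sign -1)
sum: t=1:−1/52254720 t=2:+1/11612160 = 1/14929920
3j²(3 7 8; -2 3 -1) = Δ·Π!·Σ² = 1225/75582  (sign -1)
combine: 4πI² = 1785·252/20995·1225/75582 = 360150/1037153
take √, sign +1: I = 0.16623228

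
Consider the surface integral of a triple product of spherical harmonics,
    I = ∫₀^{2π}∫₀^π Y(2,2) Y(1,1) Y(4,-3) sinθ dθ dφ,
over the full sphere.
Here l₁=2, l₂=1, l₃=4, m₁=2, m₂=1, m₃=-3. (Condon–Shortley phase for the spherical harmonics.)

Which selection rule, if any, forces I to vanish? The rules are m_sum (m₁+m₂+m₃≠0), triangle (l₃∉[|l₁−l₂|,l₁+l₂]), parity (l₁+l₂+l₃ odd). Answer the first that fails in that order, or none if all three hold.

m₁+m₂+m₃ = 2 + 1 − 3 = 0  ✓
triangle: |2−1|=1 ≤ l₃=4 ≤ 2+1=3  ✗
parity: l₁+l₂+l₃ = 7 is odd

triangle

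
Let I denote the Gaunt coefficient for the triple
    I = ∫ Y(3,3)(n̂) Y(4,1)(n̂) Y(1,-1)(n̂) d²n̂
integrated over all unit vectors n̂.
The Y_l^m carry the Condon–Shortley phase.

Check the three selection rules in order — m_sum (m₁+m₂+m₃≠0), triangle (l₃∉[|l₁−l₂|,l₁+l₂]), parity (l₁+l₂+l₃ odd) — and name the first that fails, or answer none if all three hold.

m_sum

m₁+m₂+m₃ = 3 + 1 − 1 = 3  ✗
triangle: |3−4|=1 ≤ l₃=1 ≤ 3+4=7
parity: l₁+l₂+l₃ = 8 is even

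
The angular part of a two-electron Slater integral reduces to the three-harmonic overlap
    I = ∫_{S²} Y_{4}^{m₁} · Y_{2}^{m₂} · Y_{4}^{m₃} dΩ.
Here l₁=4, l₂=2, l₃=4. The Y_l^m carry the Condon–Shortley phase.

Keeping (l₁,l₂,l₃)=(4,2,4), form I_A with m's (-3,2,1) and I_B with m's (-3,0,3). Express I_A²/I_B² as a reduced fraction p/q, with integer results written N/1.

54/7

Shared (l₁,l₂,l₃)=(4,2,4): N and (l;000)² cancel in I_A²/I_B².
A: Δ = 2!·6!·2!/11! = 1/13860; Racah Σ t=2..2: t=2:+1/480 = 1/480; ⇒ 3j(4 2 4; -3 2 1)² = 3/110, sgn -1
B: Δ = 2!·6!·2!/11! = 1/13860; Racah Σ t=1..2: t=1:−1/720 t=2:+1/480 = 1/1440; ⇒ 3j(4 2 4; -3 0 3)² = 7/1980, sgn -1
I_A²/I_B² = (3/110)/(7/1980) = 54/7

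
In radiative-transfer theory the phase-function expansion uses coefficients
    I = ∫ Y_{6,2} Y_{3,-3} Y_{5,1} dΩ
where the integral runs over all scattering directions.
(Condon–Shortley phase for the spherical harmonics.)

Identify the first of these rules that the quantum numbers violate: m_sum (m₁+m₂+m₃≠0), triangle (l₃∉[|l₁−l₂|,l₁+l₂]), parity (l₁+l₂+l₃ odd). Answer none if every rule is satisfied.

none

m₁+m₂+m₃ = 2 − 3 + 1 = 0  ✓
triangle: |6−3|=3 ≤ l₃=5 ≤ 6+3=9  ✓
parity: l₁+l₂+l₃ = 14 is even  ✓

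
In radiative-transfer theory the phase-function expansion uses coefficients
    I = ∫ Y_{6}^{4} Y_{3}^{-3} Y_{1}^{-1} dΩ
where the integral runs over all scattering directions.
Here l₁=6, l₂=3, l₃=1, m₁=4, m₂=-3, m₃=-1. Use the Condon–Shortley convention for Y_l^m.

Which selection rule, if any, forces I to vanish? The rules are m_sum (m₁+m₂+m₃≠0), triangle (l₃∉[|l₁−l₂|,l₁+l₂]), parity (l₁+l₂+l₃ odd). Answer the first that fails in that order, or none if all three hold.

triangle

m₁+m₂+m₃ = 4 − 3 − 1 = 0  ✓
triangle: |6−3|=3 ≤ l₃=1 ≤ 6+3=9  ✗
parity: l₁+l₂+l₃ = 10 is even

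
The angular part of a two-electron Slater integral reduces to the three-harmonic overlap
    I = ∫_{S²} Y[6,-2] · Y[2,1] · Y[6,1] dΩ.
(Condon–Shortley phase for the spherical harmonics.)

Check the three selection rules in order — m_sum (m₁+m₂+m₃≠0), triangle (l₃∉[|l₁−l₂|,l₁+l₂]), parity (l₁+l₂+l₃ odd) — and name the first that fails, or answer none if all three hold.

azimuthal sum: -2 + 1 + 1 = 0  ✓
4 ≤ 6 ≤ 8 (triangle on l)  ✓
L = 6 + 2 + 6 = 14 (even)  ✓

none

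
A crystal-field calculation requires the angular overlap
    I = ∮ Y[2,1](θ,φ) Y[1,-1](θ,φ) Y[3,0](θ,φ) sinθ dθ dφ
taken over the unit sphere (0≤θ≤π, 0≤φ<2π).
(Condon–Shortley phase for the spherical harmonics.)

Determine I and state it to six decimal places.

m-sum 0 ✓  L=6 even ✓  1≤3≤3 ✓
Π(2lᵢ+1) = 5×3×7 = 105
triangle coeff Δ(2,1,3) = 1/105
Σ_t [0,0]: t=0:+1/4 = 1/4
(3j)²=3/35 [(2 1 3; 0 0 0)], sign=-1
Σ_t [0,0]: t=0:+1/12 = 1/12
(3j)²=1/35 [(2 1 3; 1 -1 0)], sign=-1
⇒ 4πI² = 9/35
I = (+1)√(9/35/(4π)) = 0.14304817

0.143048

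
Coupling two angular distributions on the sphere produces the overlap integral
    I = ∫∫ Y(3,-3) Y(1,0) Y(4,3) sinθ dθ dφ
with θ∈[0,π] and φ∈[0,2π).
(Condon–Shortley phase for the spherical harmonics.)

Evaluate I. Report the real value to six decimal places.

m-sum 0 ✓  L=8 even ✓  2≤4≤4 ✓
Π(2lᵢ+1) = 7×3×9 = 189
triangle coeff Δ(3,1,4) = 1/252
Σ_t [0,0]: t=0:+1/36 = 1/36
(3j)²=4/63 [(3 1 4; 0 0 0)], sign=+1
Σ_t [0,0]: t=0:+1/720 = 1/720
(3j)²=1/36 [(3 1 4; -3 0 3)], sign=-1
⇒ 4πI² = 1/3
I = (-1)√(1/3/(4π)) = -0.16286750

-0.162868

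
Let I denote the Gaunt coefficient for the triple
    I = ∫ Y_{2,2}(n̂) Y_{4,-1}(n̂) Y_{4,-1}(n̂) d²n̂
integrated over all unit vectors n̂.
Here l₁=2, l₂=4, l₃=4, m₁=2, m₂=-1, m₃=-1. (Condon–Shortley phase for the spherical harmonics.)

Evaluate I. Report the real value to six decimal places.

0.200662

Checks pass: Σm=0; 10 even; l₃=4∈[2,6].
(2·2+1)(2·4+1)(2·4+1) = 405
Δ: 2! 2! 6! / 11! → 1/13860
sum: t=0:+1/192 t=1:−1/36 t=2:+1/192 = -5/288
3j²(2 4 4; 0 0 0) = Δ·Π!·Σ² = 20/693  (sign -1)
sum: t=0:+1/144 = 1/144
3j²(2 4 4; 2 -1 -1) = Δ·Π!·Σ² = 10/231  (sign -1)
combine: 4πI² = 405·20/693·10/231 = 3000/5929
take √, sign +1: I = 0.20066192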